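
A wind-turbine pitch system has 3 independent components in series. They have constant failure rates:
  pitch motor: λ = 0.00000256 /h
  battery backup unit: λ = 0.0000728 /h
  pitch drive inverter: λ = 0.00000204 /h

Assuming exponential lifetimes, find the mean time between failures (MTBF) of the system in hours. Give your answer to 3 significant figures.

Series of exponential components: λ_sys = Σ λ_i
λ_sys = 0.00000256 + 0.0000728 + 0.00000204 = 7.7400e-05 /h
MTBF = 1 / λ_sys = 12900 h

12900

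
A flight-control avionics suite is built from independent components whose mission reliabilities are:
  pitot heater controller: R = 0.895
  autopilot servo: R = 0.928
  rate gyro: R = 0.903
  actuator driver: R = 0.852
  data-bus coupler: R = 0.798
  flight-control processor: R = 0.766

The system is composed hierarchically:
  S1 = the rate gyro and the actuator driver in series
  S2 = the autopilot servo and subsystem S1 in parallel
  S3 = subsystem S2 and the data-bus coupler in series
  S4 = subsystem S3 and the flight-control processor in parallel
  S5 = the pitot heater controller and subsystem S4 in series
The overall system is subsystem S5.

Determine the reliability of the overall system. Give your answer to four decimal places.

Series (rate gyro and actuator driver): 0.903000 × 0.852000 = 0.769356
Parallel (autopilot servo and [0.769356]): 1 − (1 − 0.928000)(1 − 0.769356) = 0.983394
Series ([0.983394] and data-bus coupler): 0.983394 × 0.798000 = 0.784748
Parallel ([0.784748] and flight-control processor): 1 − (1 − 0.784748)(1 − 0.766000) = 0.949631
Series (pitot heater controller and [0.949631]): 0.895000 × 0.949631 = 0.8499

0.8499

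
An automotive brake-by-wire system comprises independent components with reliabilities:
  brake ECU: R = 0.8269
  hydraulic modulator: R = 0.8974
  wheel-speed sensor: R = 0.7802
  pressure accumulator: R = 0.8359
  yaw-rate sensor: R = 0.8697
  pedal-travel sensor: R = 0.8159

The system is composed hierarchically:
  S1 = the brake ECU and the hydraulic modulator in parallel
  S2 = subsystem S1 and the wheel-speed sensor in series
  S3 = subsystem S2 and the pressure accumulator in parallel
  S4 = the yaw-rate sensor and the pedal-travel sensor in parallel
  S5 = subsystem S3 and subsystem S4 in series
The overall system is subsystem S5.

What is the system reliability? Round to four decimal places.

Parallel (brake ECU and hydraulic modulator): 1 − (1 − 0.826900)(1 − 0.897400) = 0.982240
Series ([0.982240] and wheel-speed sensor): 0.982240 × 0.780200 = 0.766344
Parallel ([0.766344] and pressure accumulator): 1 − (1 − 0.766344)(1 − 0.835900) = 0.961657
Parallel (yaw-rate sensor and pedal-travel sensor): 1 − (1 − 0.869700)(1 − 0.815900) = 0.976012
Series ([0.961657] and [0.976012]): 0.961657 × 0.976012 = 0.9386

0.9386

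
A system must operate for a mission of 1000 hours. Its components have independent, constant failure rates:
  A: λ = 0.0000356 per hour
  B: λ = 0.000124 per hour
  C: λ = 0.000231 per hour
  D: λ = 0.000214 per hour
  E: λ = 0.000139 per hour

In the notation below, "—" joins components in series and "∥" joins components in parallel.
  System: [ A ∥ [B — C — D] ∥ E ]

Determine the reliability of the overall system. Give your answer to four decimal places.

0.9980

R(A) = exp(−0.0000356 × 1000) = 0.965026
R(B) = exp(−0.000124 × 1000) = 0.883380
R(C) = exp(−0.000231 × 1000) = 0.793739
R(D) = exp(−0.000214 × 1000) = 0.807348
R(E) = exp(−0.000139 × 1000) = 0.870228
Series (B, C, and D): 0.883380 × 0.793739 × 0.807348 = 0.566091
Parallel (A, [0.566091], and E): 1 − (1 − 0.965026)(1 − 0.566091)(1 − 0.870228) = 0.9980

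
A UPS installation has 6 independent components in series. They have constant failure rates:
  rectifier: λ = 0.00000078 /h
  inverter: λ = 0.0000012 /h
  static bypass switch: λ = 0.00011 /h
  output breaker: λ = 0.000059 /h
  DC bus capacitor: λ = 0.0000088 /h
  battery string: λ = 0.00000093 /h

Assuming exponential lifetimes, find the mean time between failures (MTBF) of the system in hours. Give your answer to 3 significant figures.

Series of exponential components: λ_sys = Σ λ_i
λ_sys = 0.00000078 + 0.0000012 + 0.00011 + 0.000059 + 0.0000088 + 0.00000093 = 1.8071e-04 /h
MTBF = 1 / λ_sys = 5530 h

5530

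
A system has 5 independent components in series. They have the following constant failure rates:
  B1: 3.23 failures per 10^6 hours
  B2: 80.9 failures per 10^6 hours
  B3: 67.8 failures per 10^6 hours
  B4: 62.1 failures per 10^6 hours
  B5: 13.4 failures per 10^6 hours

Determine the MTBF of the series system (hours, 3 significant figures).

Series of exponential components: λ_sys = Σ λ_i
λ_sys = 0.00000323 + 0.0000809 + 0.0000678 + 0.0000621 + 0.0000134 = 2.2743e-04 /h
MTBF = 1 / λ_sys = 4400 h

4400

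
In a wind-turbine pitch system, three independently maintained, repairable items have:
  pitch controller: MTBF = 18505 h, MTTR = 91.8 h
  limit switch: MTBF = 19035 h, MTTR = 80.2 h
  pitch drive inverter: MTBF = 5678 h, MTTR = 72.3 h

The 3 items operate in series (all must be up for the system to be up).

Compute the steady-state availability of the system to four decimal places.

A(pitch controller) = MTBF/(MTBF+MTTR) = 18505/(18505+91.8) = 0.995064
A(limit switch) = MTBF/(MTBF+MTTR) = 19035/(19035+80.2) = 0.995804
A(pitch drive inverter) = MTBF/(MTBF+MTTR) = 5678/(5678+72.3) = 0.987427
Series availability: 0.995064 × 0.995804 × 0.987427 = 0.9784

0.9784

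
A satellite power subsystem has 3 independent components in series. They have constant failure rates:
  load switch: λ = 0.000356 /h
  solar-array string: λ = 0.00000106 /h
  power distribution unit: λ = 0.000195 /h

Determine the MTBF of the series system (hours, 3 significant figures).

1810

Series of exponential components: λ_sys = Σ λ_i
λ_sys = 0.000356 + 0.00000106 + 0.000195 = 5.5206e-04 /h
MTBF = 1 / λ_sys = 1810 h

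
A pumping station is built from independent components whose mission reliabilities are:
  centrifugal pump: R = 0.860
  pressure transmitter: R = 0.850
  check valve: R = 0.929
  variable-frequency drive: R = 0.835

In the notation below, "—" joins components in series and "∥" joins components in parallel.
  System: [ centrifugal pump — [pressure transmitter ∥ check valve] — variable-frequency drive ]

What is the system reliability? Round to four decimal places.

Parallel (pressure transmitter and check valve): 1 − (1 − 0.850000)(1 − 0.929000) = 0.989350
Series (centrifugal pump, [0.989350], and variable-frequency drive): 0.860000 × 0.989350 × 0.835000 = 0.7105

0.7105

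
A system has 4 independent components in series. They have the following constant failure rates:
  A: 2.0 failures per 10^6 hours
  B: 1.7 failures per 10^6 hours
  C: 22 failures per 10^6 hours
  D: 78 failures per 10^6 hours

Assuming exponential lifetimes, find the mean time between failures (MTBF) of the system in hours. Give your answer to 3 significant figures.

Series of exponential components: λ_sys = Σ λ_i
λ_sys = 0.0000020 + 0.0000017 + 0.000022 + 0.000078 = 1.0370e-04 /h
MTBF = 1 / λ_sys = 9640 h

9640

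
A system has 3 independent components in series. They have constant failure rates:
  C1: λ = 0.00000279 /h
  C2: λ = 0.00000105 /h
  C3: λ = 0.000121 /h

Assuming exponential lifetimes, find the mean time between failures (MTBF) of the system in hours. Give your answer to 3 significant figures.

8010

Series of exponential components: λ_sys = Σ λ_i
λ_sys = 0.00000279 + 0.00000105 + 0.000121 = 1.2484e-04 /h
MTBF = 1 / λ_sys = 8010 h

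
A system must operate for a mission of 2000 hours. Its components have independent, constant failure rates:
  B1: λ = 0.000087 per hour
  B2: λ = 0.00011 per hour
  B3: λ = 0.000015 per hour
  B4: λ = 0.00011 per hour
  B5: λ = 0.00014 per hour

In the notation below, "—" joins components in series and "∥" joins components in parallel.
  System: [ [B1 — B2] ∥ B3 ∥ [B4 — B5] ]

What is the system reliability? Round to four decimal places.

0.9962

R(B1) = exp(−0.000087 × 2000) = 0.840297
R(B2) = exp(−0.00011 × 2000) = 0.802519
R(B3) = exp(−0.000015 × 2000) = 0.970446
R(B4) = exp(−0.00011 × 2000) = 0.802519
R(B5) = exp(−0.00014 × 2000) = 0.755784
Series (B1 and B2): 0.840297 × 0.802519 = 0.674354
Series (B4 and B5): 0.802519 × 0.755784 = 0.606531
Parallel ([0.674354], B3, and [0.606531]): 1 − (1 − 0.674354)(1 − 0.970446)(1 − 0.606531) = 0.9962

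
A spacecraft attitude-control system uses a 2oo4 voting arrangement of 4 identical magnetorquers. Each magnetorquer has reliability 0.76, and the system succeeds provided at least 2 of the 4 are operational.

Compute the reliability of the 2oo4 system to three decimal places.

R = Σ_{i=2}^{4} C(4,i) p^i (1−p)^{4−i} with p = 0.76
C(4,2)·0.76^2·0.24^2 = 0.19962
C(4,3)·0.76^3·0.24^1 = 0.42142
C(4,4)·0.76^4·0.24^0 = 0.33362
Sum = 0.955

0.955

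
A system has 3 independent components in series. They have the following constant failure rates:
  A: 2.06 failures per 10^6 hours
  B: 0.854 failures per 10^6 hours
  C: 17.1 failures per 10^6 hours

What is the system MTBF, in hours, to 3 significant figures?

Series of exponential components: λ_sys = Σ λ_i
λ_sys = 0.00000206 + 0.000000854 + 0.0000171 = 2.0014e-05 /h
MTBF = 1 / λ_sys = 50000 h

50000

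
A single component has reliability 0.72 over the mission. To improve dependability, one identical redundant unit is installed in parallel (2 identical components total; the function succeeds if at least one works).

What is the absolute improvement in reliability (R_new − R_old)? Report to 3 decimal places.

R_before = 0.72
R_after = 1 − (1 − 0.72)^2 = 0.922
ΔR = 0.922 − 0.72 = 0.202

0.202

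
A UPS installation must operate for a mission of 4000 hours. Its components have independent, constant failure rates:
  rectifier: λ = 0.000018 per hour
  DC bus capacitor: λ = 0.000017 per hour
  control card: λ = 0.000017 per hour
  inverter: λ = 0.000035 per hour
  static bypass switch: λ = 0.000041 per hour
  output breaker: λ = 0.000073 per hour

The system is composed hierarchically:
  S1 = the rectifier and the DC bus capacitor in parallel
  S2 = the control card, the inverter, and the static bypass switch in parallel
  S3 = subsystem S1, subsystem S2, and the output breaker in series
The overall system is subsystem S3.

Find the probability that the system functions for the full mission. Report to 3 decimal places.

R(rectifier) = exp(−0.000018 × 4000) = 0.93053
R(DC bus capacitor) = exp(−0.000017 × 4000) = 0.93426
R(control card) = exp(−0.000017 × 4000) = 0.93426
R(inverter) = exp(−0.000035 × 4000) = 0.86936
R(static bypass switch) = exp(−0.000041 × 4000) = 0.84874
R(output breaker) = exp(−0.000073 × 4000) = 0.74677
Parallel (rectifier and DC bus capacitor): 1 − (1 − 0.93053)(1 − 0.93426) = 0.99543
Parallel (control card, inverter, and static bypass switch): 1 − (1 − 0.93426)(1 − 0.86936)(1 − 0.84874) = 0.99870
Series ([0.99543], [0.99870], and output breaker): 0.99543 × 0.99870 × 0.74677 = 0.742

0.742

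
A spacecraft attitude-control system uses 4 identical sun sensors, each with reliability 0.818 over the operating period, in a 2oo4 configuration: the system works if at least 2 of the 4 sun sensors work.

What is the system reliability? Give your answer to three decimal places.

R = Σ_{i=2}^{4} C(4,i) p^i (1−p)^{4−i} with p = 0.818
C(4,2)·0.818^2·0.182^2 = 0.13298
C(4,3)·0.818^3·0.182^1 = 0.39847
C(4,4)·0.818^4·0.182^0 = 0.44773
Sum = 0.979

0.979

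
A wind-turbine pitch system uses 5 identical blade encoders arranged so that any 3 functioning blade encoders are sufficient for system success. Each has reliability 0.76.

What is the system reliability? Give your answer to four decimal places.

0.9067

R = Σ_{i=3}^{5} C(5,i) p^i (1−p)^{5−i} with p = 0.76
C(5,3)·0.76^3·0.24^2 = 0.252850
C(5,4)·0.76^4·0.24^1 = 0.400346
C(5,5)·0.76^5·0.24^0 = 0.253553
Sum = 0.9067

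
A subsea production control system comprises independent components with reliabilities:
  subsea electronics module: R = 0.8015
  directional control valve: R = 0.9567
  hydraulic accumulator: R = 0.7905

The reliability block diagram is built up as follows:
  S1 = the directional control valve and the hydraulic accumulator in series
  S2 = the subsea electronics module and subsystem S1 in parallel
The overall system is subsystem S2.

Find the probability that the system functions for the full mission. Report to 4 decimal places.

0.9516

Series (directional control valve and hydraulic accumulator): 0.956700 × 0.790500 = 0.756271
Parallel (subsea electronics module and [0.756271]): 1 − (1 − 0.801500)(1 − 0.756271) = 0.9516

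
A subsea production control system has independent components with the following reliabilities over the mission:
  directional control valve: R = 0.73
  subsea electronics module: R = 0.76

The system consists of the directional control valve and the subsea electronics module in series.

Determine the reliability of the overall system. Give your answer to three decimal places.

0.555

Series (directional control valve and subsea electronics module): 0.73000 × 0.76000 = 0.555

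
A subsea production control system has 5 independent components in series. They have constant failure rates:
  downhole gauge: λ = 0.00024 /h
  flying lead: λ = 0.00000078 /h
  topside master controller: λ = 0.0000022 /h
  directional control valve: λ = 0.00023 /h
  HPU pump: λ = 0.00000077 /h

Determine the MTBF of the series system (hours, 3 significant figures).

Series of exponential components: λ_sys = Σ λ_i
λ_sys = 0.00024 + 0.00000078 + 0.0000022 + 0.00023 + 0.00000077 = 4.7375e-04 /h
MTBF = 1 / λ_sys = 2110 h

2110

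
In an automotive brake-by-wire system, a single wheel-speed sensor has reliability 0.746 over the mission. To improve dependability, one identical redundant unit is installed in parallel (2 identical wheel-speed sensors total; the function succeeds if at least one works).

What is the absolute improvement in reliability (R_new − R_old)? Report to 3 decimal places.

R_before = 0.746
R_after = 1 − (1 − 0.746)^2 = 0.935
ΔR = 0.935 − 0.746 = 0.189

0.189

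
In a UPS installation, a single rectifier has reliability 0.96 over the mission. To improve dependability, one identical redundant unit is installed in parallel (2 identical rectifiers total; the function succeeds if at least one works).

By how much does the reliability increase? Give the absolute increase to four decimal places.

R_before = 0.96
R_after = 1 − (1 − 0.96)^2 = 0.9984
ΔR = 0.9984 − 0.96 = 0.0384

0.0384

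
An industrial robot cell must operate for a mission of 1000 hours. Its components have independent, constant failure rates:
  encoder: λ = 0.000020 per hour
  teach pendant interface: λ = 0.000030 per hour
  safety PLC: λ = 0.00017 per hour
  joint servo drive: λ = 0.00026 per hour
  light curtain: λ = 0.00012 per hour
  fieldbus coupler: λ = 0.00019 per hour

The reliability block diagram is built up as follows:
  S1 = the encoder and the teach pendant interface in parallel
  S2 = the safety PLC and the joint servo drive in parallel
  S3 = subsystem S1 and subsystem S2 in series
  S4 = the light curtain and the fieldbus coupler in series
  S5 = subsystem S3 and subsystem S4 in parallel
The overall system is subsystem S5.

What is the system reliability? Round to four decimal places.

R(encoder) = exp(−0.000020 × 1000) = 0.980199
R(teach pendant interface) = exp(−0.000030 × 1000) = 0.970446
R(safety PLC) = exp(−0.00017 × 1000) = 0.843665
R(joint servo drive) = exp(−0.00026 × 1000) = 0.771052
R(light curtain) = exp(−0.00012 × 1000) = 0.886920
R(fieldbus coupler) = exp(−0.00019 × 1000) = 0.826959
Parallel (encoder and teach pendant interface): 1 − (1 − 0.980199)(1 − 0.970446) = 0.999415
Parallel (safety PLC and joint servo drive): 1 − (1 − 0.843665)(1 − 0.771052) = 0.964207
Series ([0.999415] and [0.964207]): 0.999415 × 0.964207 = 0.963643
Series (light curtain and fieldbus coupler): 0.886920 × 0.826959 = 0.733446
Parallel ([0.963643] and [0.733446]): 1 − (1 − 0.963643)(1 − 0.733446) = 0.9903

0.9903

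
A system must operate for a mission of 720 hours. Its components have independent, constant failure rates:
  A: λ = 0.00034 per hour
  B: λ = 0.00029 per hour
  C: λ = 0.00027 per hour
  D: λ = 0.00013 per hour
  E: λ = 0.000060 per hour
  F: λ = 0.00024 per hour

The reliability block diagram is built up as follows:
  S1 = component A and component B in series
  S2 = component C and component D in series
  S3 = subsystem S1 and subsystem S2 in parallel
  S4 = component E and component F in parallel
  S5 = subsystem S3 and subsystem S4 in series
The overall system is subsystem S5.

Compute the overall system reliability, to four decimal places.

R(A) = exp(−0.00034 × 720) = 0.782861
R(B) = exp(−0.00029 × 720) = 0.811558
R(C) = exp(−0.00027 × 720) = 0.823329
R(D) = exp(−0.00013 × 720) = 0.910647
R(E) = exp(−0.000060 × 720) = 0.957720
R(F) = exp(−0.00024 × 720) = 0.841306
Series (A and B): 0.782861 × 0.811558 = 0.635337
Series (C and D): 0.823329 × 0.910647 = 0.749762
Parallel ([0.635337] and [0.749762]): 1 − (1 − 0.635337)(1 − 0.749762) = 0.908747
Parallel (E and F): 1 − (1 − 0.957720)(1 − 0.841306) = 0.993290
Series ([0.908747] and [0.993290]): 0.908747 × 0.993290 = 0.9026

0.9026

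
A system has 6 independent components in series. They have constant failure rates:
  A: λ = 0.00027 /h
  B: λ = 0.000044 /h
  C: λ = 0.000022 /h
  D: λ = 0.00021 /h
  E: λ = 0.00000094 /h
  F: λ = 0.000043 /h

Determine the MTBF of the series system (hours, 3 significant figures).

1700

Series of exponential components: λ_sys = Σ λ_i
λ_sys = 0.00027 + 0.000044 + 0.000022 + 0.00021 + 0.00000094 + 0.000043 = 5.8994e-04 /h
MTBF = 1 / λ_sys = 1700 h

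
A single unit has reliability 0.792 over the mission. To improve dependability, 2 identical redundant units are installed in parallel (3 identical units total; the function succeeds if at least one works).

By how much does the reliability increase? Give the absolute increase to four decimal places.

R_before = 0.792
R_after = 1 − (1 − 0.792)^3 = 0.9910
ΔR = 0.9910 − 0.792 = 0.1990

0.1990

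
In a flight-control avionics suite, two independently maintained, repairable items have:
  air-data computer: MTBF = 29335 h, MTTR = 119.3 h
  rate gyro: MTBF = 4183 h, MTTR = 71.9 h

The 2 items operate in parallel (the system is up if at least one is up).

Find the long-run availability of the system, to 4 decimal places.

A(air-data computer) = MTBF/(MTBF+MTTR) = 29335/(29335+119.3) = 0.995950
A(rate gyro) = MTBF/(MTBF+MTTR) = 4183/(4183+71.9) = 0.983102
Parallel availability: 1 − (1 − 0.995950)(1 − 0.983102) = 0.9999

0.9999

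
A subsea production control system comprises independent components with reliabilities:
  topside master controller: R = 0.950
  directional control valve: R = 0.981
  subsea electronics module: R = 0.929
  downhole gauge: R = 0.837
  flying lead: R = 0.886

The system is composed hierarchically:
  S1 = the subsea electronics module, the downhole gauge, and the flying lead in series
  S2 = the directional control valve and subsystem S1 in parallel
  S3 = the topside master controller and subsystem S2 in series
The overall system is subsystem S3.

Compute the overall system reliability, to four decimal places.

Series (subsea electronics module, downhole gauge, and flying lead): 0.929000 × 0.837000 × 0.886000 = 0.688930
Parallel (directional control valve and [0.688930]): 1 − (1 − 0.981000)(1 − 0.688930) = 0.994090
Series (topside master controller and [0.994090]): 0.950000 × 0.994090 = 0.9444

0.9444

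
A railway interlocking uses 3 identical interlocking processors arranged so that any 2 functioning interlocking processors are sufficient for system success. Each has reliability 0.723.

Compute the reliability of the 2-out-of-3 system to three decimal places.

0.812

R = Σ_{i=2}^{3} C(3,i) p^i (1−p)^{3−i} with p = 0.723
C(3,2)·0.723^2·0.277^1 = 0.43439
C(3,3)·0.723^3·0.277^0 = 0.37793
Sum = 0.812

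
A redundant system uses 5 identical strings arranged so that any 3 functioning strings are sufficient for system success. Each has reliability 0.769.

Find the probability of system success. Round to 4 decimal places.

R = Σ_{i=3}^{5} C(5,i) p^i (1−p)^{5−i} with p = 0.769
C(5,3)·0.769^3·0.231^2 = 0.242663
C(5,4)·0.769^4·0.231^1 = 0.403913
C(5,5)·0.769^5·0.231^0 = 0.268925
Sum = 0.9155

0.9155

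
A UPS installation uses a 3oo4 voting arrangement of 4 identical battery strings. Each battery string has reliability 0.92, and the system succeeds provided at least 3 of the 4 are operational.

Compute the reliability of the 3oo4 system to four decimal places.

0.9656

R = Σ_{i=3}^{4} C(4,i) p^i (1−p)^{4−i} with p = 0.92
C(4,3)·0.92^3·0.08^1 = 0.249180
C(4,4)·0.92^4·0.08^0 = 0.716393
Sum = 0.9656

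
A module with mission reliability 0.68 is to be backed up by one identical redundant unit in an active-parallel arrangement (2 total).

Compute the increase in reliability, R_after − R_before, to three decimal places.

R_before = 0.68
R_after = 1 − (1 − 0.68)^2 = 0.898
ΔR = 0.898 − 0.68 = 0.218

0.218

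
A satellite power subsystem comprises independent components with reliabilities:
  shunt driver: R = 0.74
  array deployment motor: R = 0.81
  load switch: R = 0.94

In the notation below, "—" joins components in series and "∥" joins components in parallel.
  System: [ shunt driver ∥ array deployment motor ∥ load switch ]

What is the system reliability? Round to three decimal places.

0.997

Parallel (shunt driver, array deployment motor, and load switch): 1 − (1 − 0.74000)(1 − 0.81000)(1 − 0.94000) = 0.997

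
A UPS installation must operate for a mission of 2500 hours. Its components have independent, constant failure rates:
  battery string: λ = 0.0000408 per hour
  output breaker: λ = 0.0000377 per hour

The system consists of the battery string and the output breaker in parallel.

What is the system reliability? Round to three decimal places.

0.991

R(battery string) = exp(−0.0000408 × 2500) = 0.90303
R(output breaker) = exp(−0.0000377 × 2500) = 0.91006
Parallel (battery string and output breaker): 1 − (1 − 0.90303)(1 − 0.91006) = 0.991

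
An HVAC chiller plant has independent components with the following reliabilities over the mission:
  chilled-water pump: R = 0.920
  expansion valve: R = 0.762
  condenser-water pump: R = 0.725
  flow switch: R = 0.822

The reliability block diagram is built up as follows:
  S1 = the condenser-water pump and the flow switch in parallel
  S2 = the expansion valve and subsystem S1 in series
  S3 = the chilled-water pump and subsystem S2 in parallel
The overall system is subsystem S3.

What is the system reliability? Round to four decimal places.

0.9780

Parallel (condenser-water pump and flow switch): 1 − (1 − 0.725000)(1 − 0.822000) = 0.951050
Series (expansion valve and [0.951050]): 0.762000 × 0.951050 = 0.724700
Parallel (chilled-water pump and [0.724700]): 1 − (1 − 0.920000)(1 − 0.724700) = 0.9780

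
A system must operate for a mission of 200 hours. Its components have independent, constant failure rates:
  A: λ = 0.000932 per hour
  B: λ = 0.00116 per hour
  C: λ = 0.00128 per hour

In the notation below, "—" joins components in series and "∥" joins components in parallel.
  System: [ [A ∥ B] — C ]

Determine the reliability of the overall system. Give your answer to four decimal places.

R(A) = exp(−0.000932 × 200) = 0.829942
R(B) = exp(−0.00116 × 200) = 0.792946
R(C) = exp(−0.00128 × 200) = 0.774142
Parallel (A and B): 1 − (1 − 0.829942)(1 − 0.792946) = 0.964789
Series ([0.964789] and C): 0.964789 × 0.774142 = 0.7469

0.7469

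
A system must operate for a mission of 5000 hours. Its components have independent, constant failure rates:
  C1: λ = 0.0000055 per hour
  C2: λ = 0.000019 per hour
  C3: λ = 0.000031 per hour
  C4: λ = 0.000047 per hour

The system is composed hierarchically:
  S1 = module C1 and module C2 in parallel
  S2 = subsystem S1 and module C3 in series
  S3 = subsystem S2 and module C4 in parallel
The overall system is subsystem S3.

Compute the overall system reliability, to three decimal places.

R(C1) = exp(−0.0000055 × 5000) = 0.97287
R(C2) = exp(−0.000019 × 5000) = 0.90937
R(C3) = exp(−0.000031 × 5000) = 0.85642
R(C4) = exp(−0.000047 × 5000) = 0.79057
Parallel (C1 and C2): 1 − (1 − 0.97287)(1 − 0.90937) = 0.99754
Series ([0.99754] and C3): 0.99754 × 0.85642 = 0.85431
Parallel ([0.85431] and C4): 1 − (1 − 0.85431)(1 − 0.79057) = 0.969

0.969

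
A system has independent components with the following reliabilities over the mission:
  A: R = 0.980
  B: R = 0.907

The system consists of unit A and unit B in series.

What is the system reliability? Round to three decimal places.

0.889

Series (A and B): 0.98000 × 0.90700 = 0.889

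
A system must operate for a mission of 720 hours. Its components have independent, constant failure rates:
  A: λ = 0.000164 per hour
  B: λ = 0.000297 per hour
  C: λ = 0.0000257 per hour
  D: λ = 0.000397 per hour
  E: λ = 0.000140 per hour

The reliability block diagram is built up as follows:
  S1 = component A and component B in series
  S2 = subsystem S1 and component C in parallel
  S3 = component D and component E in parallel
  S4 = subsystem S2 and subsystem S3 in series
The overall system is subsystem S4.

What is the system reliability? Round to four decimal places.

R(A) = exp(−0.000164 × 720) = 0.888625
R(B) = exp(−0.000297 × 720) = 0.807478
R(C) = exp(−0.0000257 × 720) = 0.981666
R(D) = exp(−0.000397 × 720) = 0.751383
R(E) = exp(−0.000140 × 720) = 0.904114
Series (A and B): 0.888625 × 0.807478 = 0.717545
Parallel ([0.717545] and C): 1 − (1 − 0.717545)(1 − 0.981666) = 0.994821
Parallel (D and E): 1 − (1 − 0.751383)(1 − 0.904114) = 0.976161
Series ([0.994821] and [0.976161]): 0.994821 × 0.976161 = 0.9711

0.9711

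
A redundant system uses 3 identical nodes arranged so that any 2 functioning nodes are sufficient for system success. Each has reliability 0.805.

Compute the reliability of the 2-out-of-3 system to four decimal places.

0.9008

R = Σ_{i=2}^{3} C(3,i) p^i (1−p)^{3−i} with p = 0.805
C(3,2)·0.805^2·0.195^1 = 0.379095
C(3,3)·0.805^3·0.195^0 = 0.521660
Sum = 0.9008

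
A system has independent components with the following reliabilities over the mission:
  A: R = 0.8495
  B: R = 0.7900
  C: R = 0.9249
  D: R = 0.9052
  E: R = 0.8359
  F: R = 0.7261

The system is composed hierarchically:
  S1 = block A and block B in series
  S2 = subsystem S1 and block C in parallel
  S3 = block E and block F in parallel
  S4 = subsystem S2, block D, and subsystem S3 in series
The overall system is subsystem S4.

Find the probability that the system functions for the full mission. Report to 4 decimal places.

0.8432

Series (A and B): 0.849500 × 0.790000 = 0.671105
Parallel ([0.671105] and C): 1 − (1 − 0.671105)(1 − 0.924900) = 0.975300
Parallel (E and F): 1 − (1 − 0.835900)(1 − 0.726100) = 0.955053
Series ([0.975300], D, and [0.955053]): 0.975300 × 0.905200 × 0.955053 = 0.8432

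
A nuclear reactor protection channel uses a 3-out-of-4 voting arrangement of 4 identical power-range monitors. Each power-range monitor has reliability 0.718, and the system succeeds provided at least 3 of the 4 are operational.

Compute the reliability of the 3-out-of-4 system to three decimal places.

0.683

R = Σ_{i=3}^{4} C(4,i) p^i (1−p)^{4−i} with p = 0.718
C(4,3)·0.718^3·0.282^1 = 0.41752
C(4,4)·0.718^4·0.282^0 = 0.26576
Sum = 0.683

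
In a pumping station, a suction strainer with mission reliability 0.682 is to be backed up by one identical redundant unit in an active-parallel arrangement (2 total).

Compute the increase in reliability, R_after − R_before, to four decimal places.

0.2169

R_before = 0.682
R_after = 1 − (1 − 0.682)^2 = 0.8989
ΔR = 0.8989 − 0.682 = 0.2169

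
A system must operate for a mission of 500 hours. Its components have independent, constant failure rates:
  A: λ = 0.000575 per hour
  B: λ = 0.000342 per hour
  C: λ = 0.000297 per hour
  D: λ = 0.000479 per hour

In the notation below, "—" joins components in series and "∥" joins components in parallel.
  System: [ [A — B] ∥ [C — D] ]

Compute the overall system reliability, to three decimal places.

R(A) = exp(−0.000575 × 500) = 0.75014
R(B) = exp(−0.000342 × 500) = 0.84282
R(C) = exp(−0.000297 × 500) = 0.86200
R(D) = exp(−0.000479 × 500) = 0.78702
Series (A and B): 0.75014 × 0.84282 = 0.63223
Series (C and D): 0.86200 × 0.78702 = 0.67841
Parallel ([0.63223] and [0.67841]): 1 − (1 − 0.63223)(1 − 0.67841) = 0.882

0.882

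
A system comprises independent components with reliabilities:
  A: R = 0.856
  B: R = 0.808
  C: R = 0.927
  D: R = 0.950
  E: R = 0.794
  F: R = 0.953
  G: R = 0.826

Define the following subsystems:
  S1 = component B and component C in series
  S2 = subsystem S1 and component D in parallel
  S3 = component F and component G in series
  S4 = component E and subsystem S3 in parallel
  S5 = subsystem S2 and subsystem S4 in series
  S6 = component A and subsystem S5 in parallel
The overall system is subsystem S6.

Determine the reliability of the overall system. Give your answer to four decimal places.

0.9920

Series (B and C): 0.808000 × 0.927000 = 0.749016
Parallel ([0.749016] and D): 1 − (1 − 0.749016)(1 − 0.950000) = 0.987451
Series (F and G): 0.953000 × 0.826000 = 0.787178
Parallel (E and [0.787178]): 1 − (1 − 0.794000)(1 − 0.787178) = 0.956159
Series ([0.987451] and [0.956159]): 0.987451 × 0.956159 = 0.944160
Parallel (A and [0.944160]): 1 − (1 − 0.856000)(1 − 0.944160) = 0.9920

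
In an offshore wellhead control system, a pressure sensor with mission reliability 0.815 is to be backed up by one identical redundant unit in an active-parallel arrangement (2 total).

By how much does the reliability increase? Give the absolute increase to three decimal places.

0.151

R_before = 0.815
R_after = 1 − (1 − 0.815)^2 = 0.966
ΔR = 0.966 − 0.815 = 0.151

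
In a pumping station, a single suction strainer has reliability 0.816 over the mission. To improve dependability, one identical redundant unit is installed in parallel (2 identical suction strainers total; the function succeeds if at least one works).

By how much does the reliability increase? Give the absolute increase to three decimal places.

R_before = 0.816
R_after = 1 − (1 − 0.816)^2 = 0.966
ΔR = 0.966 − 0.816 = 0.150

0.150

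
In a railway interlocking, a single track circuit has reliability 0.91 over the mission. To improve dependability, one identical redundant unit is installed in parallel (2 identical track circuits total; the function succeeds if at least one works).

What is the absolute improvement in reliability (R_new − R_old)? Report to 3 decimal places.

R_before = 0.91
R_after = 1 − (1 − 0.91)^2 = 0.992
ΔR = 0.992 − 0.91 = 0.082

0.082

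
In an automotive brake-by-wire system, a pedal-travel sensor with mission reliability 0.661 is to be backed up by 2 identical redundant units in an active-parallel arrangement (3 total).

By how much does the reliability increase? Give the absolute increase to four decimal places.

0.3000

R_before = 0.661
R_after = 1 − (1 − 0.661)^3 = 0.9610
ΔR = 0.9610 − 0.661 = 0.3000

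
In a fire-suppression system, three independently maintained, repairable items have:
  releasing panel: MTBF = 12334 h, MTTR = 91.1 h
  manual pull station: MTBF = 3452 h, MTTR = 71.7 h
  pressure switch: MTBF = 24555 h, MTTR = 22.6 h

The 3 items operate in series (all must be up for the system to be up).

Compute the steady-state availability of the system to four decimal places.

A(releasing panel) = MTBF/(MTBF+MTTR) = 12334/(12334+91.1) = 0.992668
A(manual pull station) = MTBF/(MTBF+MTTR) = 3452/(3452+71.7) = 0.979652
A(pressure switch) = MTBF/(MTBF+MTTR) = 24555/(24555+22.6) = 0.999080
Series availability: 0.992668 × 0.979652 × 0.999080 = 0.9716

0.9716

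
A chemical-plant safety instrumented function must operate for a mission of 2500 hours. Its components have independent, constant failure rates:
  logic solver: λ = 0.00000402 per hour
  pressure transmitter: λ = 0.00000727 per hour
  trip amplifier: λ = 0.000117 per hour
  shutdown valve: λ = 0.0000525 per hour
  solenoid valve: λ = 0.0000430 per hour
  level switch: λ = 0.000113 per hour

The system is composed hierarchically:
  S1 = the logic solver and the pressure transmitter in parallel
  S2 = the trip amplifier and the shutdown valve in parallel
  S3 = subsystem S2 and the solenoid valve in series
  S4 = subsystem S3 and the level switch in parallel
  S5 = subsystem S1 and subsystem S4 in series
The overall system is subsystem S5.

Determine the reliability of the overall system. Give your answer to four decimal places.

R(logic solver) = exp(−0.00000402 × 2500) = 0.990000
R(pressure transmitter) = exp(−0.00000727 × 2500) = 0.981989
R(trip amplifier) = exp(−0.000117 × 2500) = 0.746395
R(shutdown valve) = exp(−0.0000525 × 2500) = 0.876998
R(solenoid valve) = exp(−0.0000430 × 2500) = 0.898077
R(level switch) = exp(−0.000113 × 2500) = 0.753897
Parallel (logic solver and pressure transmitter): 1 − (1 − 0.990000)(1 − 0.981989) = 0.999820
Parallel (trip amplifier and shutdown valve): 1 − (1 − 0.746395)(1 − 0.876998) = 0.968806
Series ([0.968806] and solenoid valve): 0.968806 × 0.898077 = 0.870062
Parallel ([0.870062] and level switch): 1 − (1 − 0.870062)(1 − 0.753897) = 0.968022
Series ([0.999820] and [0.968022]): 0.999820 × 0.968022 = 0.9678

0.9678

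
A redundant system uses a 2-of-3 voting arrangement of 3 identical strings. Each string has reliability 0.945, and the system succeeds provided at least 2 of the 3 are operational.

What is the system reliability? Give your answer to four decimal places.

0.9913

R = Σ_{i=2}^{3} C(3,i) p^i (1−p)^{3−i} with p = 0.945
C(3,2)·0.945^2·0.055^1 = 0.147349
C(3,3)·0.945^3·0.055^0 = 0.843909
Sum = 0.9913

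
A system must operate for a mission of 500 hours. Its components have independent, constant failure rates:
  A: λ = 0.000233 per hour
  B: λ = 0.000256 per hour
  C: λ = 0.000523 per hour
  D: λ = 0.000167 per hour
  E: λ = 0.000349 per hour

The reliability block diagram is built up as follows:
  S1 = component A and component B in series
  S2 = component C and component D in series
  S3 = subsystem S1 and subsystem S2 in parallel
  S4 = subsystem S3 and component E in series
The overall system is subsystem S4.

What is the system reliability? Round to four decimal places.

0.7867

R(A) = exp(−0.000233 × 500) = 0.890030
R(B) = exp(−0.000256 × 500) = 0.879853
R(C) = exp(−0.000523 × 500) = 0.769896
R(D) = exp(−0.000167 × 500) = 0.919891
R(E) = exp(−0.000349 × 500) = 0.839877
Series (A and B): 0.890030 × 0.879853 = 0.783096
Series (C and D): 0.769896 × 0.919891 = 0.708220
Parallel ([0.783096] and [0.708220]): 1 − (1 − 0.783096)(1 − 0.708220) = 0.936712
Series ([0.936712] and E): 0.936712 × 0.839877 = 0.7867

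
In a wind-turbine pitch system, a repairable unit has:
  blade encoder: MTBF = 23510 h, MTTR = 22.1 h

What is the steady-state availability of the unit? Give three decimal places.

0.999

A(blade encoder) = MTBF/(MTBF+MTTR) = 23510/(23510+22.1) = 0.999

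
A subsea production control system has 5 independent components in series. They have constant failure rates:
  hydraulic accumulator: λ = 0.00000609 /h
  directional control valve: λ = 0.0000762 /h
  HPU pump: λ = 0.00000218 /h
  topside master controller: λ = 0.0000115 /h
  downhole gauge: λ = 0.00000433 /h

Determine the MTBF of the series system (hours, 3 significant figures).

Series of exponential components: λ_sys = Σ λ_i
λ_sys = 0.00000609 + 0.0000762 + 0.00000218 + 0.0000115 + 0.00000433 = 1.0030e-04 /h
MTBF = 1 / λ_sys = 9970 h

9970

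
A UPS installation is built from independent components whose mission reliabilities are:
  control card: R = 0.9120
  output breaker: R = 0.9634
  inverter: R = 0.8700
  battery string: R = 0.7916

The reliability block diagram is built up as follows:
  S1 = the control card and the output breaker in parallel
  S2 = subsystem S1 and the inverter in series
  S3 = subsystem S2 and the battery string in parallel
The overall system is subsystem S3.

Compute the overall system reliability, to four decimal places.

Parallel (control card and output breaker): 1 − (1 − 0.912000)(1 − 0.963400) = 0.996779
Series ([0.996779] and inverter): 0.996779 × 0.870000 = 0.867198
Parallel ([0.867198] and battery string): 1 − (1 − 0.867198)(1 − 0.791600) = 0.9723

0.9723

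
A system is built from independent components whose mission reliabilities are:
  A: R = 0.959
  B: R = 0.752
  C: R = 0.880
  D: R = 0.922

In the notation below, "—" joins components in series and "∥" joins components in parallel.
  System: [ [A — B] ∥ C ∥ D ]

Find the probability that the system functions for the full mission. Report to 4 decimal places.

Series (A and B): 0.959000 × 0.752000 = 0.721168
Parallel ([0.721168], C, and D): 1 − (1 − 0.721168)(1 − 0.880000)(1 − 0.922000) = 0.9974

0.9974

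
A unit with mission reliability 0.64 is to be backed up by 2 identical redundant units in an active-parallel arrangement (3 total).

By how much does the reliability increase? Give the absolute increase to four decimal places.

R_before = 0.64
R_after = 1 − (1 − 0.64)^3 = 0.9533
ΔR = 0.9533 − 0.64 = 0.3133

0.3133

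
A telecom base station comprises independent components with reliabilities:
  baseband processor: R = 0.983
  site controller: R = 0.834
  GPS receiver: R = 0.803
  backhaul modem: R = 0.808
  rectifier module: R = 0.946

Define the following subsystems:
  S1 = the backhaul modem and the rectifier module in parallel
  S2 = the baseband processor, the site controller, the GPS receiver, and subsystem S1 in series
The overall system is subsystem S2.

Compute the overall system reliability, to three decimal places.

Parallel (backhaul modem and rectifier module): 1 − (1 − 0.80800)(1 − 0.94600) = 0.98963
Series (baseband processor, site controller, GPS receiver, and [0.98963]): 0.98300 × 0.83400 × 0.80300 × 0.98963 = 0.651

0.651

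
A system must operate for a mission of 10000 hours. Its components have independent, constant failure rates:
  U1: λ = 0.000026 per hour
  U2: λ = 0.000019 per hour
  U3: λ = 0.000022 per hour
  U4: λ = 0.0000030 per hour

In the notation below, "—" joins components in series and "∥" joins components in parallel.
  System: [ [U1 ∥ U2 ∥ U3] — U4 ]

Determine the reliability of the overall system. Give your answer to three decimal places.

R(U1) = exp(−0.000026 × 10000) = 0.77105
R(U2) = exp(−0.000019 × 10000) = 0.82696
R(U3) = exp(−0.000022 × 10000) = 0.80252
R(U4) = exp(−0.0000030 × 10000) = 0.97045
Parallel (U1, U2, and U3): 1 − (1 − 0.77105)(1 − 0.82696)(1 − 0.80252) = 0.99218
Series ([0.99218] and U4): 0.99218 × 0.97045 = 0.963

0.963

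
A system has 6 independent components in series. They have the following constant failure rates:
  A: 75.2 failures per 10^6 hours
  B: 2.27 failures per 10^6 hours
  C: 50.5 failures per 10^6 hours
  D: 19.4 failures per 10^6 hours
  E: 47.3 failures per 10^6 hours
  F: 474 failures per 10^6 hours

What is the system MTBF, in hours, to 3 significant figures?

Series of exponential components: λ_sys = Σ λ_i
λ_sys = 0.0000752 + 0.00000227 + 0.0000505 + 0.0000194 + 0.0000473 + 0.000474 = 6.6867e-04 /h
MTBF = 1 / λ_sys = 1500 h

1500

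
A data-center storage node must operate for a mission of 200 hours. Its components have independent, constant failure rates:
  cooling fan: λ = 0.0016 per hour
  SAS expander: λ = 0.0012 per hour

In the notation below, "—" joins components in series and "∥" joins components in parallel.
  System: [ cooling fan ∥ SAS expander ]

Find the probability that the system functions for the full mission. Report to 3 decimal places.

0.942

R(cooling fan) = exp(−0.0016 × 200) = 0.72615
R(SAS expander) = exp(−0.0012 × 200) = 0.78663
Parallel (cooling fan and SAS expander): 1 − (1 − 0.72615)(1 − 0.78663) = 0.942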